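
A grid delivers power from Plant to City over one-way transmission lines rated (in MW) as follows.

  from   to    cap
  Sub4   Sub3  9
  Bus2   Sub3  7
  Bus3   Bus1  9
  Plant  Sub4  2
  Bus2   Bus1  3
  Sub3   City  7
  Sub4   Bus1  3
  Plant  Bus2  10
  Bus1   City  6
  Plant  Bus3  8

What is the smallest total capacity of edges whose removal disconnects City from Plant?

Augment Plant→Sub4→Bus1→City: bottleneck 2, flow now 2.
Augment Plant→Bus2→Bus1→City: bottleneck 3, flow now 5.
Augment Plant→Bus2→Sub3→City: bottleneck 7, flow now 12.
Augment Plant→Bus3→Bus1→City: bottleneck 1, flow now 13.
No augmenting path remains; maximum flow = 13.
By max-flow min-cut, the minimum cut capacity equals the max flow.
In the residual graph, reachable from Plant: {Plant, Sub4, Bus2, Bus3, Bus1, Sub3}.
Min-cut edges: Bus1→City (6), Sub3→City (7); capacity 6 + 7 = 13.

13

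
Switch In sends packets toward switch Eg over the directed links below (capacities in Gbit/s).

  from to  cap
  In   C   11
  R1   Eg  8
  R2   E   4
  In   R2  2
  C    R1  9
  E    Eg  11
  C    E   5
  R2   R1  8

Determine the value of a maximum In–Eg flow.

Augment In→R2→E→Eg: bottleneck 2, flow now 2.
Augment In→C→E→Eg: bottleneck 5, flow now 7.
Augment In→C→R1→Eg: bottleneck 6, flow now 13.
No augmenting path remains; maximum flow = 13.
In the residual graph, reachable from In: {In}.
Min-cut edges: In→R2 (2), In→C (11); capacity 2 + 11 = 13.
This cut is saturated, so no flow can exceed 13.

13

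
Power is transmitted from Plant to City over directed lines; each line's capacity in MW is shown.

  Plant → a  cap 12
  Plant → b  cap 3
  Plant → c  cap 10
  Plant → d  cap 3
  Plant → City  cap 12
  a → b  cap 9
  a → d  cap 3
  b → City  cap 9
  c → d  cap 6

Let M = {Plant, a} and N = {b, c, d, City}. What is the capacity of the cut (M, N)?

40

Edges leaving {Plant, a}: Plant→b (3), Plant→c (10), Plant→d (3), Plant→City (12), a→b (9), a→d (3).
Cut capacity = 3 + 10 + 3 + 12 + 9 + 3 = 40.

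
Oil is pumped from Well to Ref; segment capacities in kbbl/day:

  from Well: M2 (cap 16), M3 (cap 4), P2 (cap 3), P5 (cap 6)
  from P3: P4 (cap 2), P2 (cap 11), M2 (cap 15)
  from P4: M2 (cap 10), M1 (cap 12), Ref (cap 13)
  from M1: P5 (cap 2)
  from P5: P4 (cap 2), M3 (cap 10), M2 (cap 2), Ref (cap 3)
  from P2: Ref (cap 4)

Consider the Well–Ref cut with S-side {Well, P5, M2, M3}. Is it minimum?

Yes — it is a minimum cut (capacity 8).

Given cut capacity: 3 + 2 + 3 = 8.
Augment Well→P5→Ref: bottleneck 3, flow now 3.
Augment Well→P2→Ref: bottleneck 3, flow now 6.
Augment Well→P5→P4→Ref: bottleneck 2, flow now 8.
No augmenting path remains; maximum flow = 8.
Cut capacity 8 equals the max flow, so it is a minimum cut.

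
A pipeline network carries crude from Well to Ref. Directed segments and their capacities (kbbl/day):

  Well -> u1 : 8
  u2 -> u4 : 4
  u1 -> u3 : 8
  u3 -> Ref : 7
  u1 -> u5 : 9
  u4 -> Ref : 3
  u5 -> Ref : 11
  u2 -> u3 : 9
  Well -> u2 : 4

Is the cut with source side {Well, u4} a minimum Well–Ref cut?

Given cut capacity: 8 + 4 + 3 = 15.
Augment Well→u1→u3→Ref: bottleneck 7, flow now 7.
Augment Well→u1→u5→Ref: bottleneck 1, flow now 8.
Augment Well→u2→u4→Ref: bottleneck 3, flow now 11.
Augment Well→u2→u3→u1→u5→Ref: bottleneck 1, flow now 12. (uses reverse residual edge)
No augmenting path remains; maximum flow = 12.
In the residual graph, reachable from Well: {Well}.
Min-cut edges: Well→u1 (8), Well→u2 (4); capacity 8 + 4 = 12.
Cut capacity 15 exceeds the max flow 12, so it is not minimum.

No — its capacity is 15, but the minimum cut has capacity 12.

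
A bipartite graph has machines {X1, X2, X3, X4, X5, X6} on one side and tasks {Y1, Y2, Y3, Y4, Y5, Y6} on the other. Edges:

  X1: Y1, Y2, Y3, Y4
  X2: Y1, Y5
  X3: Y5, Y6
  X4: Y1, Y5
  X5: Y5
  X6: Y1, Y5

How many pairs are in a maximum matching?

4

Unit-capacity flow: source→left, listed edges, right→sink; max matching = max flow.
Augmenting path X1→Y1 (+1); matched 1.
Augmenting path X2→Y5 (+1); matched 2.
Augmenting path X3→Y6 (+1); matched 3.
Augmenting path X4→Y1→X1→Y2 (+1); matched 4.
No augmenting path remains; maximum matching = 4.
König certificate: {X1, X3, Y1, Y5} is a vertex cover of size 4 (every listed pair touches it), so no matching can be larger.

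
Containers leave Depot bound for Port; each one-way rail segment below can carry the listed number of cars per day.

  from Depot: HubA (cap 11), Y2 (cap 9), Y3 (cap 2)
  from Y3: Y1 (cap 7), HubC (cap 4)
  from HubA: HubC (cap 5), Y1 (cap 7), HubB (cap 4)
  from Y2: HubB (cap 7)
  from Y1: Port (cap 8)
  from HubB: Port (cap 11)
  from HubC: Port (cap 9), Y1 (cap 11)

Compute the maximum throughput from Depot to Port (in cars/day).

Augment Depot→Y3→Y1→Port: bottleneck 2, flow now 2.
Augment Depot→HubA→Y1→Port: bottleneck 6, flow now 8.
Augment Depot→HubA→HubB→Port: bottleneck 4, flow now 12.
Augment Depot→HubA→HubC→Port: bottleneck 1, flow now 13.
Augment Depot→Y2→HubB→Port: bottleneck 7, flow now 20.
No augmenting path remains; maximum flow = 20.
In the residual graph, reachable from Depot: {Depot, Y2}.
Min-cut edges: Depot→Y3 (2), Depot→HubA (11), Y2→HubB (7); capacity 2 + 11 + 7 = 20.
This cut is saturated, so no flow can exceed 20.

20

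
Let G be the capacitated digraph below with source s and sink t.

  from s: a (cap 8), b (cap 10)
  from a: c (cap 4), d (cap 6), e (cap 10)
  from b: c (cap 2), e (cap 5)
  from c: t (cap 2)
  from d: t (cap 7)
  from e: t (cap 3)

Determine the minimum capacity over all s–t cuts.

Augment s→a→c→t: bottleneck 2, flow now 2.
Augment s→a→d→t: bottleneck 6, flow now 8.
Augment s→b→e→t: bottleneck 3, flow now 11.
No augmenting path remains; maximum flow = 11.
By max-flow min-cut, the minimum cut capacity equals the max flow.
In the residual graph, reachable from s: {s, a, b, c, e}.
Min-cut edges: a→d (6), c→t (2), e→t (3); capacity 6 + 2 + 3 = 11.

11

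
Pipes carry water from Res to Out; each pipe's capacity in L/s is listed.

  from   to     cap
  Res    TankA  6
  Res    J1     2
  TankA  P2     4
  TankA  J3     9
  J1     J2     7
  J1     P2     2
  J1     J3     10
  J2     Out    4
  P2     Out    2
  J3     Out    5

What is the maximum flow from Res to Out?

8

Augment Res→TankA→P2→Out: bottleneck 2, flow now 2.
Augment Res→TankA→J3→Out: bottleneck 4, flow now 6.
Augment Res→J1→J2→Out: bottleneck 2, flow now 8.
No augmenting path remains; maximum flow = 8.
In the residual graph, reachable from Res: {Res}.
Min-cut edges: Res→TankA (6), Res→J1 (2); capacity 6 + 2 = 8.
This cut is saturated, so no flow can exceed 8.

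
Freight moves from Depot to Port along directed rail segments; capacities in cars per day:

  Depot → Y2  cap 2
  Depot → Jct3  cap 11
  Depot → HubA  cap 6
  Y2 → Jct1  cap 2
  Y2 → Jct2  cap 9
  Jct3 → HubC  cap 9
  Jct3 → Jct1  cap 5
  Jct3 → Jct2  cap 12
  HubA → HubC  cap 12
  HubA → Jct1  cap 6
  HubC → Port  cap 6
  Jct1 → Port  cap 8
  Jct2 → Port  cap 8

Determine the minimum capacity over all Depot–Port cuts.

Augment Depot→Y2→Jct1→Port: bottleneck 2, flow now 2.
Augment Depot→Jct3→HubC→Port: bottleneck 6, flow now 8.
Augment Depot→Jct3→Jct1→Port: bottleneck 5, flow now 13.
Augment Depot→HubA→Jct1→Port: bottleneck 1, flow now 14.
Augment Depot→HubA→HubC→Jct3→Jct2→Port: bottleneck 5, flow now 19. (uses reverse residual edge)
No augmenting path remains; maximum flow = 19.
By max-flow min-cut, the minimum cut capacity equals the max flow.
In the residual graph, reachable from Depot: {Depot}.
Min-cut edges: Depot→Y2 (2), Depot→Jct3 (11), Depot→HubA (6); capacity 2 + 11 + 6 = 19.

19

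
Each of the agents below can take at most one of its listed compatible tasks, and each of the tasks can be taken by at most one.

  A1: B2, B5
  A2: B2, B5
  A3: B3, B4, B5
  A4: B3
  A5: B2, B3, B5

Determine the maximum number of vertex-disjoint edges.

4

Unit-capacity flow: source→left, listed edges, right→sink; max matching = max flow.
Augmenting path A1→B2 (+1); matched 1.
Augmenting path A2→B5 (+1); matched 2.
Augmenting path A3→B3 (+1); matched 3.
Augmenting path A4→B3→A3→B4 (+1); matched 4.
No augmenting path remains; maximum matching = 4.
König certificate: {A3, B2, B3, B5} is a vertex cover of size 4 (every listed pair touches it), so no matching can be larger.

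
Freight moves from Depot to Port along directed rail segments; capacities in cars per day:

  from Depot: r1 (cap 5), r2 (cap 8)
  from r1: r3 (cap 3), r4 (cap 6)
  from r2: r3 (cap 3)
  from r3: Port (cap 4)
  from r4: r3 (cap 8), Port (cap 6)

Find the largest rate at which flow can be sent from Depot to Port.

8

Augment Depot→r1→r3→Port: bottleneck 3, flow now 3.
Augment Depot→r1→r4→Port: bottleneck 2, flow now 5.
Augment Depot→r2→r3→Port: bottleneck 1, flow now 6.
Augment Depot→r2→r3→r1→r4→Port: bottleneck 2, flow now 8. (uses reverse residual edge)
No augmenting path remains; maximum flow = 8.
In the residual graph, reachable from Depot: {Depot, r2}.
Min-cut edges: Depot→r1 (5), r2→r3 (3); capacity 5 + 3 = 8.
This cut is saturated, so no flow can exceed 8.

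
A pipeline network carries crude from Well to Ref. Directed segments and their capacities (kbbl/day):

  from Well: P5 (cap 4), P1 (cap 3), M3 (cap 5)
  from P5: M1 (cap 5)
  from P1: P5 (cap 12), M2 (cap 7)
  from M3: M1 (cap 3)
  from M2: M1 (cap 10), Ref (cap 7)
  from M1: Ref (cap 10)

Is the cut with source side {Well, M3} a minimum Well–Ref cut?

Yes — it is a minimum cut (capacity 10).

Given cut capacity: 4 + 3 + 3 = 10.
Augment Well→P5→M1→Ref: bottleneck 4, flow now 4.
Augment Well→P1→M2→Ref: bottleneck 3, flow now 7.
Augment Well→M3→M1→Ref: bottleneck 3, flow now 10.
No augmenting path remains; maximum flow = 10.
Cut capacity 10 equals the max flow, so it is a minimum cut.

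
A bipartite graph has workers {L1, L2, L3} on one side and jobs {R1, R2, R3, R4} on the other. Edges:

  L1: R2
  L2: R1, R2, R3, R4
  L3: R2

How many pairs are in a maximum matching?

Unit-capacity flow: source→left, listed edges, right→sink; max matching = max flow.
Augmenting path L1→R2 (+1); matched 1.
Augmenting path L2→R1 (+1); matched 2.
No augmenting path remains; maximum matching = 2.
König certificate: {L2, R2} is a vertex cover of size 2 (every listed pair touches it), so no matching can be larger.

2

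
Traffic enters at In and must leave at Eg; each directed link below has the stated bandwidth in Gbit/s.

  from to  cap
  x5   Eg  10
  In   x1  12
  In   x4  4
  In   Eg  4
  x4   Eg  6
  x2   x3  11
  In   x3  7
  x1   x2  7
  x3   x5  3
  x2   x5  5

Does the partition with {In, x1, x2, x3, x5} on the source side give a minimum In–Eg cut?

Given cut capacity: 4 + 4 + 10 = 18.
Augment In→Eg: bottleneck 4, flow now 4.
Augment In→x4→Eg: bottleneck 4, flow now 8.
Augment In→x3→x5→Eg: bottleneck 3, flow now 11.
Augment In→x1→x2→x5→Eg: bottleneck 5, flow now 16.
No augmenting path remains; maximum flow = 16.
In the residual graph, reachable from In: {In, x1, x2, x3}.
Min-cut edges: In→x4 (4), In→Eg (4), x2→x5 (5), x3→x5 (3); capacity 4 + 4 + 5 + 3 = 16.
Cut capacity 18 exceeds the max flow 16, so it is not minimum.

No — its capacity is 18, but the minimum cut has capacity 16.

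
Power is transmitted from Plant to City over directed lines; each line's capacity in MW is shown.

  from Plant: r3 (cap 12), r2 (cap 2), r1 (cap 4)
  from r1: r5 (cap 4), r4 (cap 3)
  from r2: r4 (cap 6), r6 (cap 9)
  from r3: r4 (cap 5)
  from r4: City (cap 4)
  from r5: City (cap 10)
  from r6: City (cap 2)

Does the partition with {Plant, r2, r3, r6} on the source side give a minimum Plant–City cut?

Given cut capacity: 4 + 6 + 5 + 2 = 17.
Augment Plant→r1→r4→City: bottleneck 3, flow now 3.
Augment Plant→r1→r5→City: bottleneck 1, flow now 4.
Augment Plant→r2→r4→City: bottleneck 1, flow now 5.
Augment Plant→r2→r6→City: bottleneck 1, flow now 6.
Augment Plant→r3→r4→r1→r5→City: bottleneck 3, flow now 9. (uses reverse residual edge)
Augment Plant→r3→r4→r2→r6→City: bottleneck 1, flow now 10. (uses reverse residual edge)
No augmenting path remains; maximum flow = 10.
In the residual graph, reachable from Plant: {Plant, r3, r4}.
Min-cut edges: Plant→r1 (4), Plant→r2 (2), r4→City (4); capacity 4 + 2 + 4 = 10.
Cut capacity 17 exceeds the max flow 10, so it is not minimum.

No — its capacity is 17, but the minimum cut has capacity 10.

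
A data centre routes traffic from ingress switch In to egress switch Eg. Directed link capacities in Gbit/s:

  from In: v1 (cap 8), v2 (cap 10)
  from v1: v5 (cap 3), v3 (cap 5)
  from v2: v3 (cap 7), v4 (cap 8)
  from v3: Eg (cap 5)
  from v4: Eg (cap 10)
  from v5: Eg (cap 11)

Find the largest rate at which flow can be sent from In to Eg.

16

Augment In→v1→v3→Eg: bottleneck 5, flow now 5.
Augment In→v1→v5→Eg: bottleneck 3, flow now 8.
Augment In→v2→v4→Eg: bottleneck 8, flow now 16.
No augmenting path remains; maximum flow = 16.
In the residual graph, reachable from In: {In, v1, v2, v3}.
Min-cut edges: v1→v5 (3), v2→v4 (8), v3→Eg (5); capacity 3 + 8 + 5 = 16.
This cut is saturated, so no flow can exceed 16.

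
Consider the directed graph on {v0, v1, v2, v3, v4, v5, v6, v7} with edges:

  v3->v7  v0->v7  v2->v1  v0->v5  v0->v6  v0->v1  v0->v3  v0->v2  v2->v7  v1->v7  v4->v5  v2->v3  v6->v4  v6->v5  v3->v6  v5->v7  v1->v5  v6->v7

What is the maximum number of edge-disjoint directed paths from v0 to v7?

Assign every edge capacity 1; by Menger, the answer equals the max flow.
Path v0→v7 (+1); total 1.
Path v0→v1→v7 (+1); total 2.
Path v0→v2→v7 (+1); total 3.
Path v0→v3→v7 (+1); total 4.
Path v0→v5→v7 (+1); total 5.
Path v0→v6→v7 (+1); total 6.
No residual v0→v7 path; max flow = 6.
Certifying cut of size 6: {v0→v1, v0→v2, v0→v3, v0→v5, v0→v6, v0→v7}.

6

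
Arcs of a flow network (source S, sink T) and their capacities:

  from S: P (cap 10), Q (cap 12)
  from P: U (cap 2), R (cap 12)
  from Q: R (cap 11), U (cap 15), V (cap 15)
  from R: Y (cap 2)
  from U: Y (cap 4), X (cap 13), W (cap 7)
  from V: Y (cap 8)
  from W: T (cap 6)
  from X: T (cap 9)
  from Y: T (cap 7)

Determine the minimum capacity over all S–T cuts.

Augment S→P→R→Y→T: bottleneck 2, flow now 2.
Augment S→P→U→W→T: bottleneck 2, flow now 4.
Augment S→Q→U→W→T: bottleneck 4, flow now 8.
Augment S→Q→U→X→T: bottleneck 8, flow now 16.
No augmenting path remains; maximum flow = 16.
By max-flow min-cut, the minimum cut capacity equals the max flow.
In the residual graph, reachable from S: {S, P, R}.
Min-cut edges: S→Q (12), P→U (2), R→Y (2); capacity 12 + 2 + 2 = 16.

16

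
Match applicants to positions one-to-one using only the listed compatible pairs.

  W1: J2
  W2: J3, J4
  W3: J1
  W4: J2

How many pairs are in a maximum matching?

3

Unit-capacity flow: source→left, listed edges, right→sink; max matching = max flow.
Augmenting path W1→J2 (+1); matched 1.
Augmenting path W2→J3 (+1); matched 2.
Augmenting path W3→J1 (+1); matched 3.
No augmenting path remains; maximum matching = 3.
König certificate: {W2, W3, J2} is a vertex cover of size 3 (every listed pair touches it), so no matching can be larger.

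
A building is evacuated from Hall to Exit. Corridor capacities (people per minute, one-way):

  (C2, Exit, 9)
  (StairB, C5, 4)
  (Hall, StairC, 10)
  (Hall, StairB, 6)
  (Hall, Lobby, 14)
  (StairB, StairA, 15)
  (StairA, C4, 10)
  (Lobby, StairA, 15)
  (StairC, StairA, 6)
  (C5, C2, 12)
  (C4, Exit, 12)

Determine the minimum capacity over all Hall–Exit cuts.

Augment Hall→StairC→StairA→C4→Exit: bottleneck 6, flow now 6.
Augment Hall→StairB→StairA→C4→Exit: bottleneck 4, flow now 10.
Augment Hall→StairB→C5→C2→Exit: bottleneck 2, flow now 12.
Augment Hall→Lobby→StairA→StairB→C5→C2→Exit: bottleneck 2, flow now 14. (uses reverse residual edge)
No augmenting path remains; maximum flow = 14.
By max-flow min-cut, the minimum cut capacity equals the max flow.
In the residual graph, reachable from Hall: {Hall, StairC, StairB, Lobby, StairA}.
Min-cut edges: StairB→C5 (4), StairA→C4 (10); capacity 4 + 10 = 14.

14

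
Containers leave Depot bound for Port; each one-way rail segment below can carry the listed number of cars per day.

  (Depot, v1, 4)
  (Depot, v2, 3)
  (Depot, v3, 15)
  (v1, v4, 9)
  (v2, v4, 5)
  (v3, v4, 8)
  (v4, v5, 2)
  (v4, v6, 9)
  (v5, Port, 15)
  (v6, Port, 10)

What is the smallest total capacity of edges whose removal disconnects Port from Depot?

11

Augment Depot→v1→v4→v5→Port: bottleneck 2, flow now 2.
Augment Depot→v1→v4→v6→Port: bottleneck 2, flow now 4.
Augment Depot→v2→v4→v6→Port: bottleneck 3, flow now 7.
Augment Depot→v3→v4→v6→Port: bottleneck 4, flow now 11.
No augmenting path remains; maximum flow = 11.
By max-flow min-cut, the minimum cut capacity equals the max flow.
In the residual graph, reachable from Depot: {Depot, v1, v2, v3, v4}.
Min-cut edges: v4→v5 (2), v4→v6 (9); capacity 2 + 9 = 11.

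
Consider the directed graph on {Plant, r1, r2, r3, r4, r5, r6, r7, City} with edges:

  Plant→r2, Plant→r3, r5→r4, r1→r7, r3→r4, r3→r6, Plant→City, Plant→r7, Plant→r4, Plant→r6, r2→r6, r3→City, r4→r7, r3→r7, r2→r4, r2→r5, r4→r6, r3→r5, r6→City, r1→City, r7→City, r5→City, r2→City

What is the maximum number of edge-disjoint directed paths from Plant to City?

Assign every edge capacity 1; by Menger, the answer equals the max flow.
Path Plant→City (+1); total 1.
Path Plant→r2→City (+1); total 2.
Path Plant→r3→City (+1); total 3.
Path Plant→r6→City (+1); total 4.
Path Plant→r7→City (+1); total 5.
No residual Plant→City path; max flow = 5.
Certifying cut of size 5: {Plant→City, Plant→r2, Plant→r3, r6→City, r7→City}.

5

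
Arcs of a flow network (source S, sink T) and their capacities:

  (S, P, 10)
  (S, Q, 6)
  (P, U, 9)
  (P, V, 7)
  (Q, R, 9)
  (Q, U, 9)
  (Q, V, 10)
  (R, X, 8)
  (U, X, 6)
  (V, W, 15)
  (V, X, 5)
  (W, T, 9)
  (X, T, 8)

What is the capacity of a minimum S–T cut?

16

Augment S→P→U→X→T: bottleneck 6, flow now 6.
Augment S→P→V→W→T: bottleneck 4, flow now 10.
Augment S→Q→R→X→T: bottleneck 2, flow now 12.
Augment S→Q→V→W→T: bottleneck 4, flow now 16.
No augmenting path remains; maximum flow = 16.
By max-flow min-cut, the minimum cut capacity equals the max flow.
In the residual graph, reachable from S: {S}.
Min-cut edges: S→P (10), S→Q (6); capacity 10 + 6 = 16.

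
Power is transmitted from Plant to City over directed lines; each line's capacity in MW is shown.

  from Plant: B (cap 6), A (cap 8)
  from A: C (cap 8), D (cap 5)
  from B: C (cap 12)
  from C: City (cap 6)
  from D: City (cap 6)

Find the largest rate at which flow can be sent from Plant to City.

Augment Plant→A→C→City: bottleneck 6, flow now 6.
Augment Plant→A→D→City: bottleneck 2, flow now 8.
Augment Plant→B→C→A→D→City: bottleneck 3, flow now 11. (uses reverse residual edge)
No augmenting path remains; maximum flow = 11.
In the residual graph, reachable from Plant: {Plant, A, B, C}.
Min-cut edges: A→D (5), C→City (6); capacity 5 + 6 = 11.
This cut is saturated, so no flow can exceed 11.

11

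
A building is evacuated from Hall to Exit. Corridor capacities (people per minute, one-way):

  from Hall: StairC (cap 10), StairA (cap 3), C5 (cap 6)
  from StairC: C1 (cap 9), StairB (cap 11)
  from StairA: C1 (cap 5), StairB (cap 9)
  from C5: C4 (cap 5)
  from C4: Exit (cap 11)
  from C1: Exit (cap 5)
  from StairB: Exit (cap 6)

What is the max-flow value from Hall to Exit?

Augment Hall→StairC→C1→Exit: bottleneck 5, flow now 5.
Augment Hall→StairC→StairB→Exit: bottleneck 5, flow now 10.
Augment Hall→StairA→StairB→Exit: bottleneck 1, flow now 11.
Augment Hall→C5→C4→Exit: bottleneck 5, flow now 16.
No augmenting path remains; maximum flow = 16.
In the residual graph, reachable from Hall: {Hall, StairC, StairA, C5, C1, StairB}.
Min-cut edges: C5→C4 (5), C1→Exit (5), StairB→Exit (6); capacity 5 + 5 + 6 = 16.
This cut is saturated, so no flow can exceed 16.

16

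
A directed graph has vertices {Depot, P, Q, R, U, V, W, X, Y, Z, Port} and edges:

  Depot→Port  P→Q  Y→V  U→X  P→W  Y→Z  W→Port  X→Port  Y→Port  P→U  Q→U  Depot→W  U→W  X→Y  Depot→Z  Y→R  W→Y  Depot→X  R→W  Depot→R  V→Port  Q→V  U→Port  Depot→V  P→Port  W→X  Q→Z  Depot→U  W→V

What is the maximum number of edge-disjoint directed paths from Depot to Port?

Assign every edge capacity 1; by Menger, the answer equals the max flow.
Path Depot→Port (+1); total 1.
Path Depot→U→Port (+1); total 2.
Path Depot→V→Port (+1); total 3.
Path Depot→W→Port (+1); total 4.
Path Depot→X→Port (+1); total 5.
Path Depot→R→W→Y→Port (+1); total 6.
No residual Depot→Port path; max flow = 6.
Certifying cut of size 6: {Depot→Port, Depot→R, Depot→U, Depot→V, Depot→W, Depot→X}.

6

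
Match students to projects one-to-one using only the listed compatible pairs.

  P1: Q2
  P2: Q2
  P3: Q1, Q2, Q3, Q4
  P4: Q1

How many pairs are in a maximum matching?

Unit-capacity flow: source→left, listed edges, right→sink; max matching = max flow.
Augmenting path P1→Q2 (+1); matched 1.
Augmenting path P3→Q1 (+1); matched 2.
Augmenting path P4→Q1→P3→Q3 (+1); matched 3.
No augmenting path remains; maximum matching = 3.
König certificate: {P3, P4, Q2} is a vertex cover of size 3 (every listed pair touches it), so no matching can be larger.

3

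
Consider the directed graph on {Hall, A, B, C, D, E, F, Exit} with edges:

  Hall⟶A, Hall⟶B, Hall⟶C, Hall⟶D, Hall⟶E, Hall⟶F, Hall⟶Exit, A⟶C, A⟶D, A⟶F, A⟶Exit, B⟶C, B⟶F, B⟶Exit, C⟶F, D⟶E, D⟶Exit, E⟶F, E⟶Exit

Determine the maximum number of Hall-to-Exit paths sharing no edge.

5

Assign every edge capacity 1; by Menger, the answer equals the max flow.
Path Hall→Exit (+1); total 1.
Path Hall→A→Exit (+1); total 2.
Path Hall→B→Exit (+1); total 3.
Path Hall→D→Exit (+1); total 4.
Path Hall→E→Exit (+1); total 5.
No residual Hall→Exit path; max flow = 5.
Certifying cut of size 5: {Hall→A, Hall→B, Hall→D, Hall→E, Hall→Exit}.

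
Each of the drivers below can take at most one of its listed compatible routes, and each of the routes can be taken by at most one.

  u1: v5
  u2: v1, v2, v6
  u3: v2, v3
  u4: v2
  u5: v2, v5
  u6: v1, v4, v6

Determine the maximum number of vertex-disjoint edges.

Unit-capacity flow: source→left, listed edges, right→sink; max matching = max flow.
Augmenting path u1→v5 (+1); matched 1.
Augmenting path u2→v1 (+1); matched 2.
Augmenting path u3→v2 (+1); matched 3.
Augmenting path u6→v4 (+1); matched 4.
Augmenting path u4→v2→u3→v3 (+1); matched 5.
No augmenting path remains; maximum matching = 5.
König certificate: {u2, u3, u6, v2, v5} is a vertex cover of size 5 (every listed pair touches it), so no matching can be larger.

5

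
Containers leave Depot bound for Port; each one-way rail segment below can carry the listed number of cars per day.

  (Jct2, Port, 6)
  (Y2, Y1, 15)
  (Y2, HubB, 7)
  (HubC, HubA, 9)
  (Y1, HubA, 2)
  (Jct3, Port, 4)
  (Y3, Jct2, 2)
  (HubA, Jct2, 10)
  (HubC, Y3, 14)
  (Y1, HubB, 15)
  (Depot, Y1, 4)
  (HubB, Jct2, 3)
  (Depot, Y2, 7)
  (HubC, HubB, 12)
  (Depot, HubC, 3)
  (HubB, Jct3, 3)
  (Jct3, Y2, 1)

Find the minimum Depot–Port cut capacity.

Augment Depot→Y1→HubA→Jct2→Port: bottleneck 2, flow now 2.
Augment Depot→Y1→HubB→Jct2→Port: bottleneck 2, flow now 4.
Augment Depot→HubC→HubA→Jct2→Port: bottleneck 2, flow now 6.
Augment Depot→HubC→HubB→Jct3→Port: bottleneck 1, flow now 7.
Augment Depot→Y2→HubB→Jct3→Port: bottleneck 2, flow now 9.
No augmenting path remains; maximum flow = 9.
By max-flow min-cut, the minimum cut capacity equals the max flow.
In the residual graph, reachable from Depot: {Depot, Y1, HubC, Y2, HubA, Y3, HubB, Jct2}.
Min-cut edges: HubB→Jct3 (3), Jct2→Port (6); capacity 3 + 6 = 9.

9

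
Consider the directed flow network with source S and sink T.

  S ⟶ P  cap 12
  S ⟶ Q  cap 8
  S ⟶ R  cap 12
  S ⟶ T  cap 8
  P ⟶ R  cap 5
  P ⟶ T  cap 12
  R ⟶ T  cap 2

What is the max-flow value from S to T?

22

Augment S→T: bottleneck 8, flow now 8.
Augment S→P→T: bottleneck 12, flow now 20.
Augment S→R→T: bottleneck 2, flow now 22.
No augmenting path remains; maximum flow = 22.
In the residual graph, reachable from S: {S, Q, R}.
Min-cut edges: S→P (12), S→T (8), R→T (2); capacity 12 + 8 + 2 = 22.
This cut is saturated, so no flow can exceed 22.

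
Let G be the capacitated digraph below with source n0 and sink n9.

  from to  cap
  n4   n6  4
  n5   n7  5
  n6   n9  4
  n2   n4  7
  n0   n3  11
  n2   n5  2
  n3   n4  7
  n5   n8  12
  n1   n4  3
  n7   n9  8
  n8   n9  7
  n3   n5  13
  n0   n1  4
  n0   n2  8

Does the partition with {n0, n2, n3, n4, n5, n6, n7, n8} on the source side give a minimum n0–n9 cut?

No — its capacity is 23, but the minimum cut has capacity 16.

Given cut capacity: 4 + 4 + 8 + 7 = 23.
Augment n0→n1→n4→n6→n9: bottleneck 3, flow now 3.
Augment n0→n2→n4→n6→n9: bottleneck 1, flow now 4.
Augment n0→n2→n5→n7→n9: bottleneck 2, flow now 6.
Augment n0→n3→n5→n7→n9: bottleneck 3, flow now 9.
Augment n0→n3→n5→n8→n9: bottleneck 7, flow now 16.
No augmenting path remains; maximum flow = 16.
In the residual graph, reachable from n0: {n0, n1, n2, n3, n4, n5, n8}.
Min-cut edges: n4→n6 (4), n5→n7 (5), n8→n9 (7); capacity 4 + 5 + 7 = 16.
Cut capacity 23 exceeds the max flow 16, so it is not minimum.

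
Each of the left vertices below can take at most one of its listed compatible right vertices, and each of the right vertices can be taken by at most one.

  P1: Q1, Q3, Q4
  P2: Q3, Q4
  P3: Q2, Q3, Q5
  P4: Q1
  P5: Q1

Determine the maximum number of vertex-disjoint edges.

Unit-capacity flow: source→left, listed edges, right→sink; max matching = max flow.
Augmenting path P1→Q1 (+1); matched 1.
Augmenting path P2→Q3 (+1); matched 2.
Augmenting path P3→Q2 (+1); matched 3.
Augmenting path P4→Q1→P1→Q4 (+1); matched 4.
No augmenting path remains; maximum matching = 4.
König certificate: {P1, P2, P3, Q1} is a vertex cover of size 4 (every listed pair touches it), so no matching can be larger.

4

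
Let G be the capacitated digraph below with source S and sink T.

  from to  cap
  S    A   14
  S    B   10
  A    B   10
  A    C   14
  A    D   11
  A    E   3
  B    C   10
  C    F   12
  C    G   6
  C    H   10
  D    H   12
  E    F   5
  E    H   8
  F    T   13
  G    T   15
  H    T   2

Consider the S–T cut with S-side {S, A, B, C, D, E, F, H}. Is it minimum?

Given cut capacity: 6 + 13 + 2 = 21.
Augment S→A→C→F→T: bottleneck 12, flow now 12.
Augment S→A→C→G→T: bottleneck 2, flow now 14.
Augment S→B→C→G→T: bottleneck 4, flow now 18.
Augment S→B→C→H→T: bottleneck 2, flow now 20.
Augment S→B→C→A→E→F→T: bottleneck 1, flow now 21. (uses reverse residual edge)
No augmenting path remains; maximum flow = 21.
Cut capacity 21 equals the max flow, so it is a minimum cut.

Yes — it is a minimum cut (capacity 21).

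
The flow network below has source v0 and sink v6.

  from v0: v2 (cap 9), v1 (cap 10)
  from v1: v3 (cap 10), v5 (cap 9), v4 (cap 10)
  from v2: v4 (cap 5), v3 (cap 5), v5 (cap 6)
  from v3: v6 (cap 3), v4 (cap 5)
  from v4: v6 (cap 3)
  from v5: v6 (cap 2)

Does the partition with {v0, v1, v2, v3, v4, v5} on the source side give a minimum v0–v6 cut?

Given cut capacity: 3 + 3 + 2 = 8.
Augment v0→v1→v3→v6: bottleneck 3, flow now 3.
Augment v0→v1→v4→v6: bottleneck 3, flow now 6.
Augment v0→v1→v5→v6: bottleneck 2, flow now 8.
No augmenting path remains; maximum flow = 8.
Cut capacity 8 equals the max flow, so it is a minimum cut.

Yes — it is a minimum cut (capacity 8).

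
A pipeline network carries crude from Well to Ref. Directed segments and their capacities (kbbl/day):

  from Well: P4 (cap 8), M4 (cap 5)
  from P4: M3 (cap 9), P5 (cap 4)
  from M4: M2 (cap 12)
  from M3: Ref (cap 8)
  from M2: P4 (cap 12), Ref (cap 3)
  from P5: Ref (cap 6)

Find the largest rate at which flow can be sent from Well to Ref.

Augment Well→P4→M3→Ref: bottleneck 8, flow now 8.
Augment Well→M4→M2→Ref: bottleneck 3, flow now 11.
Augment Well→M4→M2→P4→P5→Ref: bottleneck 2, flow now 13.
No augmenting path remains; maximum flow = 13.
In the residual graph, reachable from Well: {Well}.
Min-cut edges: Well→P4 (8), Well→M4 (5); capacity 8 + 5 = 13.
This cut is saturated, so no flow can exceed 13.

13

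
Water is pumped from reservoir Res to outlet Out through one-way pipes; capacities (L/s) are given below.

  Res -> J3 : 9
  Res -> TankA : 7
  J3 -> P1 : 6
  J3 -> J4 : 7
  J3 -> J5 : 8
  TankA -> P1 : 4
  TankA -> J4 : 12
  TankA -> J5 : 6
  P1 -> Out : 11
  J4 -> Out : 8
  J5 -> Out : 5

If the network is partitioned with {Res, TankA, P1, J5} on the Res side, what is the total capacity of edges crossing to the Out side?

37

Edges leaving {Res, TankA, P1, J5}: Res→J3 (9), TankA→J4 (12), P1→Out (11), J5→Out (5).
Cut capacity = 9 + 12 + 11 + 5 = 37.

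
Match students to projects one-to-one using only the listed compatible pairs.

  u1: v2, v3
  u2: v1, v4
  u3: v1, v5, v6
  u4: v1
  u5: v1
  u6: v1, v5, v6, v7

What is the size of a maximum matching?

Unit-capacity flow: source→left, listed edges, right→sink; max matching = max flow.
Augmenting path u1→v2 (+1); matched 1.
Augmenting path u2→v1 (+1); matched 2.
Augmenting path u3→v5 (+1); matched 3.
Augmenting path u6→v6 (+1); matched 4.
Augmenting path u4→v1→u2→v4 (+1); matched 5.
No augmenting path remains; maximum matching = 5.
König certificate: {u1, u2, u3, u6, v1} is a vertex cover of size 5 (every listed pair touches it), so no matching can be larger.

5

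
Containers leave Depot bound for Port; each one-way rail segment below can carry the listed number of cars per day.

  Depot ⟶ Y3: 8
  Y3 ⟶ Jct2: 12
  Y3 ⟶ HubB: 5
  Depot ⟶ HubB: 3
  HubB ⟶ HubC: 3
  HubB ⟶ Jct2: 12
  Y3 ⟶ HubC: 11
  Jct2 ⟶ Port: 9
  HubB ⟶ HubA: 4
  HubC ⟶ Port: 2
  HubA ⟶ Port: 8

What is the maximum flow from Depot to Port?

Augment Depot→HubB→HubC→Port: bottleneck 2, flow now 2.
Augment Depot→HubB→HubA→Port: bottleneck 1, flow now 3.
Augment Depot→Y3→Jct2→Port: bottleneck 8, flow now 11.
No augmenting path remains; maximum flow = 11.
In the residual graph, reachable from Depot: {Depot}.
Min-cut edges: Depot→HubB (3), Depot→Y3 (8); capacity 3 + 8 = 11.
This cut is saturated, so no flow can exceed 11.

11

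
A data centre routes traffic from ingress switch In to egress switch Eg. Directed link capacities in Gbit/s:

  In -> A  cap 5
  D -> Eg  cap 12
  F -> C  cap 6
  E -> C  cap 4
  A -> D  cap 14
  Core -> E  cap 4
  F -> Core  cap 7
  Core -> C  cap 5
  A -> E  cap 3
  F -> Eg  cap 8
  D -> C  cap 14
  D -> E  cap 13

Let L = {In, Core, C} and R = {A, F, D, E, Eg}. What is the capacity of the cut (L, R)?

9

Edges leaving {In, Core, C}: In→A (5), Core→E (4).
Cut capacity = 5 + 4 = 9.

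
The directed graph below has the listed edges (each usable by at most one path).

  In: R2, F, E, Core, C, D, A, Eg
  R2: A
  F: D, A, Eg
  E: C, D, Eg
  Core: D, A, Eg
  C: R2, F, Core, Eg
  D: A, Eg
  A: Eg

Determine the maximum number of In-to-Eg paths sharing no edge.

7

Assign every edge capacity 1; by Menger, the answer equals the max flow.
Path In→Eg (+1); total 1.
Path In→F→Eg (+1); total 2.
Path In→E→Eg (+1); total 3.
Path In→Core→Eg (+1); total 4.
Path In→C→Eg (+1); total 5.
Path In→D→Eg (+1); total 6.
Path In→A→Eg (+1); total 7.
No residual In→Eg path; max flow = 7.
Certifying cut of size 7: {A→Eg, In→C, In→Core, In→D, In→E, In→Eg, In→F}.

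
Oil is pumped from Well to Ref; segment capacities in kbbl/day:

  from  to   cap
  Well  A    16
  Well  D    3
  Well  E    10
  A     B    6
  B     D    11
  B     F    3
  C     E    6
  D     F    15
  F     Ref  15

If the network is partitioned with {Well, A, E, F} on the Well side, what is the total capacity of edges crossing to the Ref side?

Edges leaving {Well, A, E, F}: Well→D (3), A→B (6), F→Ref (15).
Cut capacity = 3 + 6 + 15 = 24.

24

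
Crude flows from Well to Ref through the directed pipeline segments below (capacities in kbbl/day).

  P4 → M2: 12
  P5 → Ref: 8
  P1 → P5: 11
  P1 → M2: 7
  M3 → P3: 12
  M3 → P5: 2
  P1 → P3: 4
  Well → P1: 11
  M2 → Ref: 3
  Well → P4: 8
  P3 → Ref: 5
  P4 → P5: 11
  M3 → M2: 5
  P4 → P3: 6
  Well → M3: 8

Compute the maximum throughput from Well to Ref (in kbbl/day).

16

Augment Well→P4→M2→Ref: bottleneck 3, flow now 3.
Augment Well→P4→P3→Ref: bottleneck 5, flow now 8.
Augment Well→M3→P5→Ref: bottleneck 2, flow now 10.
Augment Well→P1→P5→Ref: bottleneck 6, flow now 16.
No augmenting path remains; maximum flow = 16.
In the residual graph, reachable from Well: {Well, P4, M3, P1, M2, P3, P5}.
Min-cut edges: M2→Ref (3), P3→Ref (5), P5→Ref (8); capacity 3 + 5 + 8 = 16.
This cut is saturated, so no flow can exceed 16.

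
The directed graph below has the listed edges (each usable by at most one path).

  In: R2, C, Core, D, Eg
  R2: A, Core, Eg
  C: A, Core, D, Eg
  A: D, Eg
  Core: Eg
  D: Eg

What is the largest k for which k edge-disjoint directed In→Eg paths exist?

5

Assign every edge capacity 1; by Menger, the answer equals the max flow.
Path In→Eg (+1); total 1.
Path In→R2→Eg (+1); total 2.
Path In→C→Eg (+1); total 3.
Path In→Core→Eg (+1); total 4.
Path In→D→Eg (+1); total 5.
No residual In→Eg path; max flow = 5.
Certifying cut of size 5: {In→C, In→Core, In→D, In→Eg, In→R2}.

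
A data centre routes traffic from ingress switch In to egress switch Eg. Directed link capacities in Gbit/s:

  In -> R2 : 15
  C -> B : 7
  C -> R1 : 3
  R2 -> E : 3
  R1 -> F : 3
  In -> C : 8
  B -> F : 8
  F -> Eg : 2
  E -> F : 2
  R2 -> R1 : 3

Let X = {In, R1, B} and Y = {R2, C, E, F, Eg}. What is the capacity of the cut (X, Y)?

Edges leaving {In, R1, B}: In→R2 (15), In→C (8), R1→F (3), B→F (8).
Cut capacity = 15 + 8 + 3 + 8 = 34.

34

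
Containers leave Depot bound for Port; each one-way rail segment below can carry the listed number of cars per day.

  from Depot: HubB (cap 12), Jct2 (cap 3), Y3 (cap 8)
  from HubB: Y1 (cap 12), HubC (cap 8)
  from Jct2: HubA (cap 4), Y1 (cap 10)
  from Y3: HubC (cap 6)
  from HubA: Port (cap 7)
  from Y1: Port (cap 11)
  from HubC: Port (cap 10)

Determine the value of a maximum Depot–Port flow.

Augment Depot→HubB→Y1→Port: bottleneck 11, flow now 11.
Augment Depot→HubB→HubC→Port: bottleneck 1, flow now 12.
Augment Depot→Jct2→HubA→Port: bottleneck 3, flow now 15.
Augment Depot→Y3→HubC→Port: bottleneck 6, flow now 21.
No augmenting path remains; maximum flow = 21.
In the residual graph, reachable from Depot: {Depot, Y3}.
Min-cut edges: Depot→HubB (12), Depot→Jct2 (3), Y3→HubC (6); capacity 12 + 3 + 6 = 21.
This cut is saturated, so no flow can exceed 21.

21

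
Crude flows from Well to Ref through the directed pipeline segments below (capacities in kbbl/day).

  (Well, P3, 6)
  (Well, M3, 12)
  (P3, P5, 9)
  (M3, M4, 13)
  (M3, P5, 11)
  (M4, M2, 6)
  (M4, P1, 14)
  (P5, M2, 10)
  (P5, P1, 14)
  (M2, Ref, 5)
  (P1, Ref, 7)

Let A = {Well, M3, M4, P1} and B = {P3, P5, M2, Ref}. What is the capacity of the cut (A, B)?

Edges leaving {Well, M3, M4, P1}: Well→P3 (6), M3→P5 (11), M4→M2 (6), P1→Ref (7).
Cut capacity = 6 + 11 + 6 + 7 = 30.

30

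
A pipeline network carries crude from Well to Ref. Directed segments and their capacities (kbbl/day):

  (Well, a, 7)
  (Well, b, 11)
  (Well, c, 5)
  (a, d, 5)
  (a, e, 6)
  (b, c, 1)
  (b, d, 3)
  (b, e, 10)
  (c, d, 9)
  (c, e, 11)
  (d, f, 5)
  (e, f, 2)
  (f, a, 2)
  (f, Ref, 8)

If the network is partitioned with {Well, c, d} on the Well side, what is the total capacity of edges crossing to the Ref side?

Edges leaving {Well, c, d}: Well→a (7), Well→b (11), c→e (11), d→f (5).
Cut capacity = 7 + 11 + 11 + 5 = 34.

34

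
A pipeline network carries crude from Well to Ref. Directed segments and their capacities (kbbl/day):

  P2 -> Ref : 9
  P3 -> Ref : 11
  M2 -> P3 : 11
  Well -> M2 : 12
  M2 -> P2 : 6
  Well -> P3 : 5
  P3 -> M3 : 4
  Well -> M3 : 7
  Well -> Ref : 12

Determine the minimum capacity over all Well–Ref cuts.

29

Augment Well→Ref: bottleneck 12, flow now 12.
Augment Well→P3→Ref: bottleneck 5, flow now 17.
Augment Well→M2→P2→Ref: bottleneck 6, flow now 23.
Augment Well→M2→P3→Ref: bottleneck 6, flow now 29.
No augmenting path remains; maximum flow = 29.
By max-flow min-cut, the minimum cut capacity equals the max flow.
In the residual graph, reachable from Well: {Well, M3}.
Min-cut edges: Well→M2 (12), Well→P3 (5), Well→Ref (12); capacity 12 + 5 + 12 = 29.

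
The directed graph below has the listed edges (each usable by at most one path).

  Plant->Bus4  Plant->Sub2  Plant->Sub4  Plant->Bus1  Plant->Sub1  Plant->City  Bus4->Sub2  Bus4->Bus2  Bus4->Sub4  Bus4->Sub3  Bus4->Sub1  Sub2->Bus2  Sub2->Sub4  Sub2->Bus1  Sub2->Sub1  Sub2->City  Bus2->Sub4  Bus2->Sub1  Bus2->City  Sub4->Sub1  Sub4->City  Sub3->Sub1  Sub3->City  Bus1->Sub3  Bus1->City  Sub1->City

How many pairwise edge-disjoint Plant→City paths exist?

Assign every edge capacity 1; by Menger, the answer equals the max flow.
Path Plant→City (+1); total 1.
Path Plant→Sub2→City (+1); total 2.
Path Plant→Sub4→City (+1); total 3.
Path Plant→Bus1→City (+1); total 4.
Path Plant→Sub1→City (+1); total 5.
Path Plant→Bus4→Bus2→City (+1); total 6.
No residual Plant→City path; max flow = 6.
Certifying cut of size 6: {Plant→Bus1, Plant→Bus4, Plant→City, Plant→Sub1, Plant→Sub2, Plant→Sub4}.

6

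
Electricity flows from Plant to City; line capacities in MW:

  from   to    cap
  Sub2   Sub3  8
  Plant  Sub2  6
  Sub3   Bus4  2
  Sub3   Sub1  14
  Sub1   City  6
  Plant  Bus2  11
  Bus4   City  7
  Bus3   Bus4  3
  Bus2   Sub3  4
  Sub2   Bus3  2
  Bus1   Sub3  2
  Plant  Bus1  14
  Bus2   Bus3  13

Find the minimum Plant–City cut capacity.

Augment Plant→Bus1→Sub3→Sub1→City: bottleneck 2, flow now 2.
Augment Plant→Bus2→Sub3→Sub1→City: bottleneck 4, flow now 6.
Augment Plant→Bus2→Bus3→Bus4→City: bottleneck 3, flow now 9.
Augment Plant→Sub2→Sub3→Bus4→City: bottleneck 2, flow now 11.
No augmenting path remains; maximum flow = 11.
By max-flow min-cut, the minimum cut capacity equals the max flow.
In the residual graph, reachable from Plant: {Plant, Bus1, Bus2, Sub2, Sub3, Bus3, Sub1}.
Min-cut edges: Sub3→Bus4 (2), Bus3→Bus4 (3), Sub1→City (6); capacity 2 + 3 + 6 = 11.

11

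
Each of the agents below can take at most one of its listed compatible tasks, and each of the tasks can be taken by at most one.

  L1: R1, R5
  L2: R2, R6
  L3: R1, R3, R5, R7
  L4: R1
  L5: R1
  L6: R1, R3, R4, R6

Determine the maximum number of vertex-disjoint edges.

5

Unit-capacity flow: source→left, listed edges, right→sink; max matching = max flow.
Augmenting path L1→R1 (+1); matched 1.
Augmenting path L2→R2 (+1); matched 2.
Augmenting path L3→R3 (+1); matched 3.
Augmenting path L6→R4 (+1); matched 4.
Augmenting path L4→R1→L1→R5 (+1); matched 5.
No augmenting path remains; maximum matching = 5.
König certificate: {L1, L2, L3, L6, R1} is a vertex cover of size 5 (every listed pair touches it), so no matching can be larger.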